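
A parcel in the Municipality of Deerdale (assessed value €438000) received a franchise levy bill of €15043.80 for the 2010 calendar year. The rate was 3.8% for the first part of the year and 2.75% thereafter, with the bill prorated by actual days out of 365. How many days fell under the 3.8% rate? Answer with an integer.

Let d = days at the first rate; then 365 − d days at the second rate.
€438000 × [3.8%·d + 2.75%·(365−d)] / 365 = €15043.80
Solving gives d = 238, so the new rate took effect on August 27, 2010.

238 days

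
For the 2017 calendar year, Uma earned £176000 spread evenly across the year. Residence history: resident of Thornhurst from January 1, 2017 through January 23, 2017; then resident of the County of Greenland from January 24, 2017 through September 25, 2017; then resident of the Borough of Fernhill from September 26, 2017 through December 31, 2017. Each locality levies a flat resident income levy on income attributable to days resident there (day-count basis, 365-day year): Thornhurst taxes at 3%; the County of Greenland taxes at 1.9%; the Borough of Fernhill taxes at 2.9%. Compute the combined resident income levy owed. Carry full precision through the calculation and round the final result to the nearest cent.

Thornhurst, January 1 – January 23, 2017: 23 days → £176000 × 3% × 23/365 = £332.7123
The County of Greenland, January 24 – September 25, 2017: 245 days → £176000 × 1.9% × 245/365 = £2244.6027
The Borough of Fernhill, September 26 – December 31, 2017: 97 days → £176000 × 2.9% × 97/365 = £1356.4055
Total = £3933.7205

£3933.72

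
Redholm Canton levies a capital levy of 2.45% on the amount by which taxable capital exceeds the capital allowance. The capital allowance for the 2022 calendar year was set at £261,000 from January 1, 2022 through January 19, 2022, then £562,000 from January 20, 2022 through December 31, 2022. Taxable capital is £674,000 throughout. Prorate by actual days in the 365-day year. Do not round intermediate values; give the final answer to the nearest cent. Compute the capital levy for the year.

£3,127.88

January 1 – January 19, 2022: 19 days, exemption £261,000 → (£674,000 − £261,000) × 2.45% × 19/365 = £526.7164
January 20 – December 31, 2022: 346 days, exemption £562,000 → (£674,000 − £562,000) × 2.45% × 346/365 = £2,601.1616
Total = £3,127.8781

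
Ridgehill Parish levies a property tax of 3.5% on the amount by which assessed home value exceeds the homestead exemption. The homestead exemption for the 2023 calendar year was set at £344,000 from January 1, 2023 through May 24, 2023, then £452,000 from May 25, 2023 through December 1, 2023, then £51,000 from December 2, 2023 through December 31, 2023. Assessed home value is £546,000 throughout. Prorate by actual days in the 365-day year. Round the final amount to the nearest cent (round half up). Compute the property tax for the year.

£5,934.85

January 1 – May 24, 2023: 144 days, exemption £344,000 → (£546,000 − £344,000) × 3.5% × 144/365 = £2,789.2603
May 25 – December 1, 2023: 191 days, exemption £452,000 → (£546,000 − £452,000) × 3.5% × 191/365 = £1,721.6164
December 2 – December 31, 2023: 30 days, exemption £51,000 → (£546,000 − £51,000) × 3.5% × 30/365 = £1,423.9726
Total = £5,934.8493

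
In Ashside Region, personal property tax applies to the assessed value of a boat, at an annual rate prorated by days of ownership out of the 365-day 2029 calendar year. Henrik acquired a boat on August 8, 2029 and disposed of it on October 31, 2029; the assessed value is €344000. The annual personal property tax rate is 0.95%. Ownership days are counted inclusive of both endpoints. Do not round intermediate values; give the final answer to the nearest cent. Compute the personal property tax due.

Days held (August 8 – October 31, 2029): 85 out of 365
Tax = €344000 × 0.95% × 85/365 = €761.0411

€761.04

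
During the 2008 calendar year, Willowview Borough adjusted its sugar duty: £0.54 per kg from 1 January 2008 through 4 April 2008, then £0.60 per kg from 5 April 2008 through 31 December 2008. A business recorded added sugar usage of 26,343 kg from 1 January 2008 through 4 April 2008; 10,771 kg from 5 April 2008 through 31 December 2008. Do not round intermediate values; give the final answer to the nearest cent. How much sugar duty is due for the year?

£20,687.82

1 January – 4 April 2008: 26,343 kg at £0.54/kg → £14,225.22
5 April – 31 December 2008: 10,771 kg at £0.60/kg → £6,462.60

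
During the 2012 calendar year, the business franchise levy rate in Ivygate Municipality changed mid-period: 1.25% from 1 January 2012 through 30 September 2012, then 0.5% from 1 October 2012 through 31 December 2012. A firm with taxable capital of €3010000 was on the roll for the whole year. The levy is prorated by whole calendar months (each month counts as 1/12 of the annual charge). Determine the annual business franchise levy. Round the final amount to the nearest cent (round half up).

€31981.25

1 January – 30 September 2012: 9 months at 1.25% → €3010000 × 1.25% × 9/12 = €28218.7500
1 October – 31 December 2012: 3 months at 0.5% → €3010000 × 0.5% × 3/12 = €3762.5000
Total = €31981.2500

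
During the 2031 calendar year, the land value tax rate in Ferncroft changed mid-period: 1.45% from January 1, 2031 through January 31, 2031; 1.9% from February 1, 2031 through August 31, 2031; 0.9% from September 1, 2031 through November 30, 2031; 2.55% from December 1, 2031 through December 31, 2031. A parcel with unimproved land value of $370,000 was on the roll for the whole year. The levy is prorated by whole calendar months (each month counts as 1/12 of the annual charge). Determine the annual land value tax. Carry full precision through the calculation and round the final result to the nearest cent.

January 1 – January 31, 2031: 1 month at 1.45% → $370,000 × 1.45% × 1/12 = $447.0833
February 1 – August 31, 2031: 7 months at 1.9% → $370,000 × 1.9% × 7/12 = $4,100.8333
September 1 – November 30, 2031: 3 months at 0.9% → $370,000 × 0.9% × 3/12 = $832.5000
December 1 – December 31, 2031: 1 month at 2.55% → $370,000 × 2.55% × 1/12 = $786.2500
Total = $6,166.6667

$6,166.67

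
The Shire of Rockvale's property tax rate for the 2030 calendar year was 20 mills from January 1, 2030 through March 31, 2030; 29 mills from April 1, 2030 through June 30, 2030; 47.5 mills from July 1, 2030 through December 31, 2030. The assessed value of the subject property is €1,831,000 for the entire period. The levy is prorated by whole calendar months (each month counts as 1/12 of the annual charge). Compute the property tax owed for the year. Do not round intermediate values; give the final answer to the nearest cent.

€65,916.00

January 1 – March 31, 2030: 3 months at 20 mills → €1,831,000 × 2% × 3/12 = €9,155.0000
April 1 – June 30, 2030: 3 months at 29 mills → €1,831,000 × 2.9% × 3/12 = €13,274.7500
July 1 – December 31, 2030: 6 months at 47.5 mills → €1,831,000 × 4.75% × 6/12 = €43,486.2500
Total = €65,916.0000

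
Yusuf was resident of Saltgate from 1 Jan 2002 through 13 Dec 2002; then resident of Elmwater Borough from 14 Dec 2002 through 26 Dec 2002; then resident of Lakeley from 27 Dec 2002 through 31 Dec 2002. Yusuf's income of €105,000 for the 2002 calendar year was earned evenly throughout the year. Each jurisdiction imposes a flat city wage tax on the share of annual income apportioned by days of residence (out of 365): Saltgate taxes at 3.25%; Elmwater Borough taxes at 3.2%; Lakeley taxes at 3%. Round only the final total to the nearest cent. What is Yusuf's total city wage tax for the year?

Saltgate, 1 Jan – 13 Dec 2002: 347 days → €105,000 × 3.25% × 347/365 = €3,244.2123
Elmwater Borough, 14 Dec – 26 Dec 2002: 13 days → €105,000 × 3.2% × 13/365 = €119.6712
Lakeley, 27 Dec – 31 Dec 2002: 5 days → €105,000 × 3% × 5/365 = €43.1507
Total = €3,407.0342

€3,407.03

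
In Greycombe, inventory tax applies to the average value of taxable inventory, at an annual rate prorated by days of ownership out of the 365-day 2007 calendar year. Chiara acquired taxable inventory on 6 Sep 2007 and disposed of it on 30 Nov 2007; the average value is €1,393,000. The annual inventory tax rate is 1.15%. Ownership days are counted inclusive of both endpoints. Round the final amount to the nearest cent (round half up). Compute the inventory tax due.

€3,774.46

Days held (6 Sep – 30 Nov 2007): 86 out of 365
Tax = €1,393,000 × 1.15% × 86/365 = €3,774.4575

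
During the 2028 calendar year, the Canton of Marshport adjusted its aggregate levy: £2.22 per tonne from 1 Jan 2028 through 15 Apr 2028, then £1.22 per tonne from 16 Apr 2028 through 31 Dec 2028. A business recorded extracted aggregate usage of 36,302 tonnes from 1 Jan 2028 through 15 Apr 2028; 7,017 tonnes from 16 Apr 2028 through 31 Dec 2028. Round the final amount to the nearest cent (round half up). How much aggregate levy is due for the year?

£89,151.18

1 Jan – 15 Apr 2028: 36,302 tonnes at £2.22/tonne → £80,590.44
16 Apr – 31 Dec 2028: 7,017 tonnes at £1.22/tonne → £8,560.74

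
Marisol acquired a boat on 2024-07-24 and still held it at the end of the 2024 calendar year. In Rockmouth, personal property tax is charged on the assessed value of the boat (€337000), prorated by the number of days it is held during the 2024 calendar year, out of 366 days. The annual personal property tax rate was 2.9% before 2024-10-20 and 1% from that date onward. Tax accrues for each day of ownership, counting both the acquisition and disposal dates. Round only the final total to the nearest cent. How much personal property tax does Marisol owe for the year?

2024-07-24 to 2024-10-19: 88 days at 2.9% → €337000 × 2.9% × 88/366 = €2349.7923
2024-10-20 to 2024-12-31: 73 days at 1% → €337000 × 1% × 73/366 = €672.1585
Total = €3021.9508

€3021.95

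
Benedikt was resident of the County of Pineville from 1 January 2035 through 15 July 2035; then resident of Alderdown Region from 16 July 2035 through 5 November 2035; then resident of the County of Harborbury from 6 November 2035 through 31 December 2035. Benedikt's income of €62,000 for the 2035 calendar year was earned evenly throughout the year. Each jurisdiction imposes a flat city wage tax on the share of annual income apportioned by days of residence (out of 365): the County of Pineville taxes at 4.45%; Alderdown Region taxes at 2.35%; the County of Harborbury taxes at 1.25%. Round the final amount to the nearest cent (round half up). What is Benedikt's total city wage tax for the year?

€2,051.52

The County of Pineville, 1 January – 15 July 2035: 196 days → €62,000 × 4.45% × 196/365 = €1,481.5452
Alderdown Region, 16 July – 5 November 2035: 113 days → €62,000 × 2.35% × 113/365 = €451.0712
The County of Harborbury, 6 November – 31 December 2035: 56 days → €62,000 × 1.25% × 56/365 = €118.9041
Total = €2,051.5205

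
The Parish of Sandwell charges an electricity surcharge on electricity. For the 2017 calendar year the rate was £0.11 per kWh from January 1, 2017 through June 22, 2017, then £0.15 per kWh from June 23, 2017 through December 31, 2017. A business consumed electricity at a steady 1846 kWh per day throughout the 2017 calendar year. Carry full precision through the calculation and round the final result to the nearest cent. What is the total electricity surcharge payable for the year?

January 1 – June 22, 2017: 173 days × 1846 kWh/day = 319,358 kWh at £0.11/kWh → £35,129.38
June 23 – December 31, 2017: 192 days × 1846 kWh/day = 354,432 kWh at £0.15/kWh → £53,164.80

£88,294.18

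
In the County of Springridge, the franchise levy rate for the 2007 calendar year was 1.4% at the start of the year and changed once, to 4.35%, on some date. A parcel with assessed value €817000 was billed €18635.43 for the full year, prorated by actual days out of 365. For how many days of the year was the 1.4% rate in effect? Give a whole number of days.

256 days

Let d = days at the first rate; then 365 − d days at the second rate.
€817000 × [1.4%·d + 4.35%·(365−d)] / 365 = €18635.43
Solving gives d = 256, so the new rate took effect on 14 Sep 2007.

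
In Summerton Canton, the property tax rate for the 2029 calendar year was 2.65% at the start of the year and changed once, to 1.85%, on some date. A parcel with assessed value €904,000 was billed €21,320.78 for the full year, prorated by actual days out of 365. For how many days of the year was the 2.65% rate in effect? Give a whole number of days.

Let d = days at the first rate; then 365 − d days at the second rate.
€904,000 × [2.65%·d + 1.85%·(365−d)] / 365 = €21,320.78
Solving gives d = 232, so the new rate took effect on 21 Aug 2029.

232 days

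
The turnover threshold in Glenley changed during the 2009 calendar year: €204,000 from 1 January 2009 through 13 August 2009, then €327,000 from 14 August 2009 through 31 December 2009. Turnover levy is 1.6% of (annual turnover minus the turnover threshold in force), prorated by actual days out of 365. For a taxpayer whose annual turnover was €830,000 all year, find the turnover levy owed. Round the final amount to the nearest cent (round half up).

€9,261.15

1 January – 13 August 2009: 225 days, exemption €204,000 → (€830,000 − €204,000) × 1.6% × 225/365 = €6,174.2466
14 August – 31 December 2009: 140 days, exemption €327,000 → (€830,000 − €327,000) × 1.6% × 140/365 = €3,086.9041
Total = €9,261.1507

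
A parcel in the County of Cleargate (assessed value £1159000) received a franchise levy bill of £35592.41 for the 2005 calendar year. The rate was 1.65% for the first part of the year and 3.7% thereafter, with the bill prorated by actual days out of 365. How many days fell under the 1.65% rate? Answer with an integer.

Let d = days at the first rate; then 365 − d days at the second rate.
£1159000 × [1.65%·d + 3.7%·(365−d)] / 365 = £35592.41
Solving gives d = 112, so the new rate took effect on 23 Apr 2005.

112 days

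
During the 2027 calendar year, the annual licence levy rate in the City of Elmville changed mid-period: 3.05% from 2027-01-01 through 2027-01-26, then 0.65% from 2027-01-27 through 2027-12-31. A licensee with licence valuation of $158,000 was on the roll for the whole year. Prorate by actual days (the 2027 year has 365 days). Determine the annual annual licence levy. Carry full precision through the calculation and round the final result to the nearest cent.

2027-01-01 to 2027-01-26: 26 days at 3.05% → $158,000 × 3.05% × 26/365 = $343.2712
2027-01-27 to 2027-12-31: 339 days at 0.65% → $158,000 × 0.65% × 339/365 = $953.8438
Total = $1,297.1151

$1,297.12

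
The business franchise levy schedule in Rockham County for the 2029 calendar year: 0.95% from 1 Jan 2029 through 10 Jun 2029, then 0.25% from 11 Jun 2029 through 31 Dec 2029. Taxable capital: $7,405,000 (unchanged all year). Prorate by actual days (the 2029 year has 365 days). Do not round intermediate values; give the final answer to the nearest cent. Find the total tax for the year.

$41,376.71

1 Jan – 10 Jun 2029: 161 days at 0.95% → $7,405,000 × 0.95% × 161/365 = $31,029.9932
11 Jun – 31 Dec 2029: 204 days at 0.25% → $7,405,000 × 0.25% × 204/365 = $10,346.7123
Total = $41,376.7055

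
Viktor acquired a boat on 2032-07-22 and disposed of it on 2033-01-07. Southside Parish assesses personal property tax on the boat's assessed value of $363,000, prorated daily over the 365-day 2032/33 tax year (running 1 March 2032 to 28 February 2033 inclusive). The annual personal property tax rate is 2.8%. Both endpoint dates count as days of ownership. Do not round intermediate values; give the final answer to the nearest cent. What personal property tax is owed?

$4,733.92

Days held (2032-07-22 to 2033-01-07): 170 out of 365
Tax = $363,000 × 2.8% × 170/365 = $4,733.9178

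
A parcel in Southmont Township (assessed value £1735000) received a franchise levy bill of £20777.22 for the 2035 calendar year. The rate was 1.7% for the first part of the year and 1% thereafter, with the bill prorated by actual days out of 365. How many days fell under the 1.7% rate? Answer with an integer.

Let d = days at the first rate; then 365 − d days at the second rate.
£1735000 × [1.7%·d + 1%·(365−d)] / 365 = £20777.22
Solving gives d = 103, so the new rate took effect on 14 April 2035.

103 days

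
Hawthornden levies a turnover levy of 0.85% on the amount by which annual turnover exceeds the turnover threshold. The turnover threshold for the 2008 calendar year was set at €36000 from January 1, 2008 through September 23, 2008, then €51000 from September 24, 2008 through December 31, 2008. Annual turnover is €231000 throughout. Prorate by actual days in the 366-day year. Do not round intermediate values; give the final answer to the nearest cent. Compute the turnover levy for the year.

January 1 – September 23, 2008: 267 days, exemption €36000 → (€231000 − €36000) × 0.85% × 267/366 = €1209.1598
September 24 – December 31, 2008: 99 days, exemption €51000 → (€231000 − €51000) × 0.85% × 99/366 = €413.8525
Total = €1623.0123

€1623.01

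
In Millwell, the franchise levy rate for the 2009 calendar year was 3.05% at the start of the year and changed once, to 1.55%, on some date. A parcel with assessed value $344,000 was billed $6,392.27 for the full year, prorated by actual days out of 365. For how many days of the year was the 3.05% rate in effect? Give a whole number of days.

75 days

Let d = days at the first rate; then 365 − d days at the second rate.
$344,000 × [3.05%·d + 1.55%·(365−d)] / 365 = $6,392.27
Solving gives d = 75, so the new rate took effect on March 17, 2009.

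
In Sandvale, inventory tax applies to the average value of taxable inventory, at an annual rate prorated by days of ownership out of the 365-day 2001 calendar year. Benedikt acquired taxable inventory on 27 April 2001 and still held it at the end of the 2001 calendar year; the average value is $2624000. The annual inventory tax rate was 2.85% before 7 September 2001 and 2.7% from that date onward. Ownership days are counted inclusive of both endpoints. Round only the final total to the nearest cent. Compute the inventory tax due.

27 April – 6 September 2001: 133 days at 2.85% → $2624000 × 2.85% × 133/365 = $27250.0603
7 September – 31 December 2001: 116 days at 2.7% → $2624000 × 2.7% × 116/365 = $22516.0767
Total = $49766.1370

$49766.14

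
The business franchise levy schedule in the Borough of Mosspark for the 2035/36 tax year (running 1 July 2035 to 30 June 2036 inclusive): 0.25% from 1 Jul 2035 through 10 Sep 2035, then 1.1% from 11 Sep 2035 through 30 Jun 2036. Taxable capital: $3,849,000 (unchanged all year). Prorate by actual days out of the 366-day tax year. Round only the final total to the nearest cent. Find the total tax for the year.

$35,902.97

1 Jul – 10 Sep 2035: 72 days at 0.25% → $3,849,000 × 0.25% × 72/366 = $1,892.9508
11 Sep 2035 – 30 Jun 2036: 294 days at 1.1% → $3,849,000 × 1.1% × 294/366 = $34,010.0164
Total = $35,902.9672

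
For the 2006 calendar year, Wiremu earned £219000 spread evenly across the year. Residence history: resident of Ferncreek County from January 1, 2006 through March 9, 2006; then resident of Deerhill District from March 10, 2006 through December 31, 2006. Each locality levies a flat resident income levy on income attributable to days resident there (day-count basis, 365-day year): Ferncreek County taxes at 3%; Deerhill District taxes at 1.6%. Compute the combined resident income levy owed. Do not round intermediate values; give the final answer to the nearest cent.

Ferncreek County, January 1 – March 9, 2006: 68 days → £219000 × 3% × 68/365 = £1224.0000
Deerhill District, March 10 – December 31, 2006: 297 days → £219000 × 1.6% × 297/365 = £2851.2000
Total = £4075.2000

£4075.20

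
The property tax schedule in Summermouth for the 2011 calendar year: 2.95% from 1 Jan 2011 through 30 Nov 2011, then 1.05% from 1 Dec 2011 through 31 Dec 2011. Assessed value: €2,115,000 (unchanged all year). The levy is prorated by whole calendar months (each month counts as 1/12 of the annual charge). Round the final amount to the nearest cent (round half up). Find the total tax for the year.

€59,043.75

1 Jan – 30 Nov 2011: 11 months at 2.95% → €2,115,000 × 2.95% × 11/12 = €57,193.1250
1 Dec – 31 Dec 2011: 1 month at 1.05% → €2,115,000 × 1.05% × 1/12 = €1,850.6250
Total = €59,043.7500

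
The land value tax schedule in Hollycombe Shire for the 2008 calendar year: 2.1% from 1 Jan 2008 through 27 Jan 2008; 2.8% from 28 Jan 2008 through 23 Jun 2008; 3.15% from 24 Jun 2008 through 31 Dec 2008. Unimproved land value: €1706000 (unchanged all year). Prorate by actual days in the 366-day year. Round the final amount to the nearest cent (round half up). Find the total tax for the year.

1 Jan – 27 Jan 2008: 27 days at 2.1% → €1706000 × 2.1% × 27/366 = €2642.9016
28 Jan – 23 Jun 2008: 148 days at 2.8% → €1706000 × 2.8% × 148/366 = €19316.0219
24 Jun – 31 Dec 2008: 191 days at 3.15% → €1706000 × 3.15% × 191/366 = €28044.1230
Total = €50003.0464

€50003.05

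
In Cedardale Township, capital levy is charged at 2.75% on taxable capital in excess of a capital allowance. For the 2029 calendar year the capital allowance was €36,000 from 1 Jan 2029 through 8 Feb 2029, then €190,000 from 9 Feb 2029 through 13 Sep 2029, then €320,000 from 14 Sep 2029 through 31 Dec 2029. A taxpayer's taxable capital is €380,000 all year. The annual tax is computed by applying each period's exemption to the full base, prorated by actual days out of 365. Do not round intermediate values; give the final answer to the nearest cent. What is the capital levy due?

€4,609.90

1 Jan – 8 Feb 2029: 39 days, exemption €36,000 → (€380,000 − €36,000) × 2.75% × 39/365 = €1,010.7945
9 Feb – 13 Sep 2029: 217 days, exemption €190,000 → (€380,000 − €190,000) × 2.75% × 217/365 = €3,106.3699
14 Sep – 31 Dec 2029: 109 days, exemption €320,000 → (€380,000 − €320,000) × 2.75% × 109/365 = €492.7397
Total = €4,609.9041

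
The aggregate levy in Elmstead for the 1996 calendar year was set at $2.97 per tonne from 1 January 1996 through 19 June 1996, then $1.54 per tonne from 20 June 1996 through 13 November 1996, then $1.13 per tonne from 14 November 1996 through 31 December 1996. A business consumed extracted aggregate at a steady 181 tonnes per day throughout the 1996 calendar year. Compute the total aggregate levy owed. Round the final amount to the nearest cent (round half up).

1 January – 19 June 1996: 171 days × 181 tonnes/day = 30,951 tonnes at $2.97/tonne → $91924.47
20 June – 13 November 1996: 147 days × 181 tonnes/day = 26,607 tonnes at $1.54/tonne → $40974.78
14 November – 31 December 1996: 48 days × 181 tonnes/day = 8,688 tonnes at $1.13/tonne → $9817.44

$142716.69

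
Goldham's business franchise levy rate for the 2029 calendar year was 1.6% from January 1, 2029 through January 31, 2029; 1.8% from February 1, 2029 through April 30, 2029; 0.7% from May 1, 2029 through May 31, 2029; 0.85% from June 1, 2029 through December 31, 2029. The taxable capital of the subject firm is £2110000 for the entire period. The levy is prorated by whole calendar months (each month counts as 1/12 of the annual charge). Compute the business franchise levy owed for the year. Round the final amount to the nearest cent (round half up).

January 1 – January 31, 2029: 1 month at 1.6% → £2110000 × 1.6% × 1/12 = £2813.3333
February 1 – April 30, 2029: 3 months at 1.8% → £2110000 × 1.8% × 3/12 = £9495.0000
May 1 – May 31, 2029: 1 month at 0.7% → £2110000 × 0.7% × 1/12 = £1230.8333
June 1 – December 31, 2029: 7 months at 0.85% → £2110000 × 0.85% × 7/12 = £10462.0833
Total = £24001.2500

£24001.25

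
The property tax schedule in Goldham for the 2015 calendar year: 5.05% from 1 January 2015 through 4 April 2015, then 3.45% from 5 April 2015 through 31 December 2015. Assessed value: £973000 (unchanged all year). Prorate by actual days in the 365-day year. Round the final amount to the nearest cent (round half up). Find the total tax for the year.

£37577.79

1 January – 4 April 2015: 94 days at 5.05% → £973000 × 5.05% × 94/365 = £12654.3315
5 April – 31 December 2015: 271 days at 3.45% → £973000 × 3.45% × 271/365 = £24923.4616
Total = £37577.7932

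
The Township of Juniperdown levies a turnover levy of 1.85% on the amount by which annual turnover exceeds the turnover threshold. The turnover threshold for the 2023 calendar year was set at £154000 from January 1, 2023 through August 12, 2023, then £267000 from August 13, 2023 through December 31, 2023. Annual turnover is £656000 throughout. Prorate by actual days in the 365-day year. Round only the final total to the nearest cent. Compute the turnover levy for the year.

January 1 – August 12, 2023: 224 days, exemption £154000 → (£656000 − £154000) × 1.85% × 224/365 = £5699.4192
August 13 – December 31, 2023: 141 days, exemption £267000 → (£656000 − £267000) × 1.85% × 141/365 = £2780.0178
Total = £8479.4370

£8479.44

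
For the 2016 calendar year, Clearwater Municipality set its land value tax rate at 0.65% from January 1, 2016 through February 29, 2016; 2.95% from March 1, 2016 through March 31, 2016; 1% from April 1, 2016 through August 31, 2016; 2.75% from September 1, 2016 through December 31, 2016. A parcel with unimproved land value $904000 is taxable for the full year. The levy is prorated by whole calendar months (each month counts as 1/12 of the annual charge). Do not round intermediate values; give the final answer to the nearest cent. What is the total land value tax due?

$15255.00

January 1 – February 29, 2016: 2 months at 0.65% → $904000 × 0.65% × 2/12 = $979.3333
March 1 – March 31, 2016: 1 month at 2.95% → $904000 × 2.95% × 1/12 = $2222.3333
April 1 – August 31, 2016: 5 months at 1% → $904000 × 1% × 5/12 = $3766.6667
September 1 – December 31, 2016: 4 months at 2.75% → $904000 × 2.75% × 4/12 = $8286.6667
Total = $15255.0000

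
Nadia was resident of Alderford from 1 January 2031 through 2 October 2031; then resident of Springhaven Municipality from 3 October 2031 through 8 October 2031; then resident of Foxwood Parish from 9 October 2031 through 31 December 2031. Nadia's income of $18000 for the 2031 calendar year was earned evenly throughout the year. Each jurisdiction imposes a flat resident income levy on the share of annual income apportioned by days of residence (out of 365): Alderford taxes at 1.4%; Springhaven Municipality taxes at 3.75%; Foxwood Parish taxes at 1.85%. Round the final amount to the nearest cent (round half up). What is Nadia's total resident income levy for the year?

$277.59

Alderford, 1 January – 2 October 2031: 275 days → $18000 × 1.4% × 275/365 = $189.8630
Springhaven Municipality, 3 October – 8 October 2031: 6 days → $18000 × 3.75% × 6/365 = $11.0959
Foxwood Parish, 9 October – 31 December 2031: 84 days → $18000 × 1.85% × 84/365 = $76.6356
Total = $277.5945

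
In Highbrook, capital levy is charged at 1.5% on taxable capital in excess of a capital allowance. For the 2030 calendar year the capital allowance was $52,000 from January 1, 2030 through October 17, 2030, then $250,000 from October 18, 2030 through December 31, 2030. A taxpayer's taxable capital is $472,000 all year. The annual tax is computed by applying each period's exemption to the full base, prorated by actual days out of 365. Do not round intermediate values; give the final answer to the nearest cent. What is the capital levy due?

January 1 – October 17, 2030: 290 days, exemption $52,000 → ($472,000 − $52,000) × 1.5% × 290/365 = $5,005.4795
October 18 – December 31, 2030: 75 days, exemption $250,000 → ($472,000 − $250,000) × 1.5% × 75/365 = $684.2466
Total = $5,689.7260

$5,689.73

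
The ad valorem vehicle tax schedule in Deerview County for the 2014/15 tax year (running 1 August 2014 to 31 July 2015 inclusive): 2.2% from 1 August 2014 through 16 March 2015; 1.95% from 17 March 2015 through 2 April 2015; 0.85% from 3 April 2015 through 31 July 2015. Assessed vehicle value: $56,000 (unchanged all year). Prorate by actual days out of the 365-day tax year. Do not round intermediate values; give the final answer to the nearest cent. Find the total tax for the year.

$976.93

1 August 2014 – 16 March 2015: 228 days at 2.2% → $56,000 × 2.2% × 228/365 = $769.5781
17 March – 2 April 2015: 17 days at 1.95% → $56,000 × 1.95% × 17/365 = $50.8603
3 April – 31 July 2015: 120 days at 0.85% → $56,000 × 0.85% × 120/365 = $156.4932
Total = $976.9315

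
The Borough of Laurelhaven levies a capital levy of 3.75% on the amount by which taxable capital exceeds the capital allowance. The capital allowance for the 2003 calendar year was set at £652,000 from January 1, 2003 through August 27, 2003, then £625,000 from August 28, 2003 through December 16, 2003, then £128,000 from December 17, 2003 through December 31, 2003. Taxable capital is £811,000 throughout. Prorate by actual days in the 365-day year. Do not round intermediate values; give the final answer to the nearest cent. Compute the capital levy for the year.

January 1 – August 27, 2003: 239 days, exemption £652,000 → (£811,000 − £652,000) × 3.75% × 239/365 = £3,904.2123
August 28 – December 16, 2003: 111 days, exemption £625,000 → (£811,000 − £625,000) × 3.75% × 111/365 = £2,121.1644
December 17 – December 31, 2003: 15 days, exemption £128,000 → (£811,000 − £128,000) × 3.75% × 15/365 = £1,052.5685
Total = £7,077.9452

£7,077.95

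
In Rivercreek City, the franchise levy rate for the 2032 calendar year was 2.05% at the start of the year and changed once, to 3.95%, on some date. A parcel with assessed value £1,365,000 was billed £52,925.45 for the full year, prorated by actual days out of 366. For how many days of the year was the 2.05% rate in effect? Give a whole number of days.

14 days

Let d = days at the first rate; then 366 − d days at the second rate.
£1,365,000 × [2.05%·d + 3.95%·(366−d)] / 366 = £52,925.45
Solving gives d = 14, so the new rate took effect on 15 January 2032.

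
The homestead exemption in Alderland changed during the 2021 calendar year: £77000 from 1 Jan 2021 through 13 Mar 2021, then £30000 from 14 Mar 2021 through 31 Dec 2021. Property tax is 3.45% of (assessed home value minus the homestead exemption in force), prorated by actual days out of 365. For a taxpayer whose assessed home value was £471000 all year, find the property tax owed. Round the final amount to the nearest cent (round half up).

1 Jan – 13 Mar 2021: 72 days, exemption £77000 → (£471000 − £77000) × 3.45% × 72/365 = £2681.3589
14 Mar – 31 Dec 2021: 293 days, exemption £30000 → (£471000 − £30000) × 3.45% × 293/365 = £12213.2836
Total = £14894.6425

£14894.64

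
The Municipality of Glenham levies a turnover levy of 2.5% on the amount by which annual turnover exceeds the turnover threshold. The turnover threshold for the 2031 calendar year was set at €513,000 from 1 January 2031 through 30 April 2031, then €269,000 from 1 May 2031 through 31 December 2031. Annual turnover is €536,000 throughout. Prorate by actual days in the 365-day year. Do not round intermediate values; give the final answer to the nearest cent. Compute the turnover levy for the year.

€4,669.52

1 January – 30 April 2031: 120 days, exemption €513,000 → (€536,000 − €513,000) × 2.5% × 120/365 = €189.0411
1 May – 31 December 2031: 245 days, exemption €269,000 → (€536,000 − €269,000) × 2.5% × 245/365 = €4,480.4795
Total = €4,669.5205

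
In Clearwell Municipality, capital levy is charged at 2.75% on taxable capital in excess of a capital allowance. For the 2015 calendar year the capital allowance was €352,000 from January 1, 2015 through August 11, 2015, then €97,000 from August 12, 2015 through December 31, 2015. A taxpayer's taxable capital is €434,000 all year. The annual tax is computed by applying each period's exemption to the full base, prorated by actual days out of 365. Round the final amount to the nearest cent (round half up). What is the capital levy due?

January 1 – August 11, 2015: 223 days, exemption €352,000 → (€434,000 − €352,000) × 2.75% × 223/365 = €1,377.7123
August 12 – December 31, 2015: 142 days, exemption €97,000 → (€434,000 − €97,000) × 2.75% × 142/365 = €3,605.4384
Total = €4,983.1507

€4,983.15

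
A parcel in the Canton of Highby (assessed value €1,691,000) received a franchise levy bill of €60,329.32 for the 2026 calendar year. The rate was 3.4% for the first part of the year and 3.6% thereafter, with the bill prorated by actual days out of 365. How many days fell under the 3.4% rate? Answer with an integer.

Let d = days at the first rate; then 365 − d days at the second rate.
€1,691,000 × [3.4%·d + 3.6%·(365−d)] / 365 = €60,329.32
Solving gives d = 59, so the new rate took effect on March 1, 2026.

59 days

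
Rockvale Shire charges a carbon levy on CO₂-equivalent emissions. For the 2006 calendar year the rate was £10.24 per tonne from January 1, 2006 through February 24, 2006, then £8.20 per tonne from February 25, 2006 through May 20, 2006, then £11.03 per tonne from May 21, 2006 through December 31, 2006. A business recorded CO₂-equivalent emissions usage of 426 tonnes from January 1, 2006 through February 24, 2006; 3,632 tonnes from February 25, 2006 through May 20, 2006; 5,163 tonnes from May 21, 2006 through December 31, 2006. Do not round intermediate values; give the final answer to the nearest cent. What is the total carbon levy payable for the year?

January 1 – February 24, 2006: 426 tonnes at £10.24/tonne → £4,362.24
February 25 – May 20, 2006: 3,632 tonnes at £8.20/tonne → £29,782.40
May 21 – December 31, 2006: 5,163 tonnes at £11.03/tonne → £56,947.89

£91,092.53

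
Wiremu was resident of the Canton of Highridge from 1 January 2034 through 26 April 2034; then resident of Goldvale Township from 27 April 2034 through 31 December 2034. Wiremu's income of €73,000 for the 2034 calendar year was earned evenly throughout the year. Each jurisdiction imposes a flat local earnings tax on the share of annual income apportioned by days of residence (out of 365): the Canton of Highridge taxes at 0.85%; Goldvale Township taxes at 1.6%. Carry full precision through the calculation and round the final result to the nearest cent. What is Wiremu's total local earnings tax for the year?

€994.00

The Canton of Highridge, 1 January – 26 April 2034: 116 days → €73,000 × 0.85% × 116/365 = €197.2000
Goldvale Township, 27 April – 31 December 2034: 249 days → €73,000 × 1.6% × 249/365 = €796.8000
Total = €994.0000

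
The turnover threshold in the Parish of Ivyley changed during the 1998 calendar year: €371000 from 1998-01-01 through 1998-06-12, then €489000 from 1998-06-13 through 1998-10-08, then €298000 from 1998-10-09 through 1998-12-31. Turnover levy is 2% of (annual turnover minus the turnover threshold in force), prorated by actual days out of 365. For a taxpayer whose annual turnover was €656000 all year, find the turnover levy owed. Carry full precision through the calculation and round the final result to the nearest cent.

1998-01-01 to 1998-06-12: 163 days, exemption €371000 → (€656000 − €371000) × 2% × 163/365 = €2545.4795
1998-06-13 to 1998-10-08: 118 days, exemption €489000 → (€656000 − €489000) × 2% × 118/365 = €1079.7808
1998-10-09 to 1998-12-31: 84 days, exemption €298000 → (€656000 − €298000) × 2% × 84/365 = €1647.7808
Total = €5273.0411

€5273.04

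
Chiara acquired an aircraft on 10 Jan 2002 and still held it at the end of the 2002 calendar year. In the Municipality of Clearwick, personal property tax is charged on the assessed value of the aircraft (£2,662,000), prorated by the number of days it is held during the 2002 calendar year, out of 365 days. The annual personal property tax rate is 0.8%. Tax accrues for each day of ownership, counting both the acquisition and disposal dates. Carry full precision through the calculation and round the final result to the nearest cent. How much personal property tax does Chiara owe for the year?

Days held (10 Jan – 31 Dec 2002): 356 out of 365
Tax = £2,662,000 × 0.8% × 356/365 = £20,770.8932

£20,770.89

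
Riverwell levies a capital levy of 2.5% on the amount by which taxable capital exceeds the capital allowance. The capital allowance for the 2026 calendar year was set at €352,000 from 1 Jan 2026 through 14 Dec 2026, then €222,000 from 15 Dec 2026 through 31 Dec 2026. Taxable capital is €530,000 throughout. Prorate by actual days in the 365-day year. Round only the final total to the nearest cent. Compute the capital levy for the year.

1 Jan – 14 Dec 2026: 348 days, exemption €352,000 → (€530,000 − €352,000) × 2.5% × 348/365 = €4,242.7397
15 Dec – 31 Dec 2026: 17 days, exemption €222,000 → (€530,000 − €222,000) × 2.5% × 17/365 = €358.6301
Total = €4,601.3699

€4,601.37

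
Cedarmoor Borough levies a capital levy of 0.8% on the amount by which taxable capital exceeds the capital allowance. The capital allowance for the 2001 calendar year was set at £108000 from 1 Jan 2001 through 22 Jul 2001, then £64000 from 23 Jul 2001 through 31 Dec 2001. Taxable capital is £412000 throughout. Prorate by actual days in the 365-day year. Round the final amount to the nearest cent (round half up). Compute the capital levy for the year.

1 Jan – 22 Jul 2001: 203 days, exemption £108000 → (£412000 − £108000) × 0.8% × 203/365 = £1352.5918
23 Jul – 31 Dec 2001: 162 days, exemption £64000 → (£412000 − £64000) × 0.8% × 162/365 = £1235.6384
Total = £2588.2301

£2588.23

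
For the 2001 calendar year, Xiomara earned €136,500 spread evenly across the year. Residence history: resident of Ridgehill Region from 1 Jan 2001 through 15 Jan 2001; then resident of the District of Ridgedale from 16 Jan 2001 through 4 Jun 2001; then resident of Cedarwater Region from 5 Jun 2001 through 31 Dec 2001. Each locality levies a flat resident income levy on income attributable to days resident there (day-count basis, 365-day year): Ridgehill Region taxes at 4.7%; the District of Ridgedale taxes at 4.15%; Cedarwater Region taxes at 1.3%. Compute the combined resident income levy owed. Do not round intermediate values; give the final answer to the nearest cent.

€3,457.38

Ridgehill Region, 1 Jan – 15 Jan 2001: 15 days → €136,500 × 4.7% × 15/365 = €263.6507
The District of Ridgedale, 16 Jan – 4 Jun 2001: 140 days → €136,500 × 4.15% × 140/365 = €2,172.7808
Cedarwater Region, 5 Jun – 31 Dec 2001: 210 days → €136,500 × 1.3% × 210/365 = €1,020.9452
Total = €3,457.3767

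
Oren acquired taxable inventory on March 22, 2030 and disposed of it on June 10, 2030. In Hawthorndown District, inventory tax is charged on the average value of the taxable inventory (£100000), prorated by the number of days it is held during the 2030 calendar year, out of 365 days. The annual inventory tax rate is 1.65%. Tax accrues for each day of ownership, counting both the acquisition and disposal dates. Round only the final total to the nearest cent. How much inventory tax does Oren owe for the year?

£366.16

Days held (March 22 – June 10, 2030): 81 out of 365
Tax = £100000 × 1.65% × 81/365 = £366.1644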